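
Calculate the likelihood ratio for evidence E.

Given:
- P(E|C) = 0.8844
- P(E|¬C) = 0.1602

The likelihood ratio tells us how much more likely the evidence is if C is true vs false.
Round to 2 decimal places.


Likelihood Ratio (LR) = P(E|C) / P(E|¬C)

LR = 0.8844 / 0.1602
   = 5.52

The evidence is 5.52 times more likely if C is true than if C is false.
LR > 1, so observing E raises the odds in favor of C.


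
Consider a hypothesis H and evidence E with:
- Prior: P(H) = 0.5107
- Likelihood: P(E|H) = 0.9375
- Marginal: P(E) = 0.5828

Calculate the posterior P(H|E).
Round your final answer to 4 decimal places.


Using Bayes' theorem:

P(H|E) = P(E|H) × P(H) / P(E)
       = 0.9375 × 0.5107 / 0.5828
       = 0.47878125 / 0.5828
       = 0.8215

The evidence strengthens our belief in H.
Prior: 0.5107 → Posterior: 0.8215


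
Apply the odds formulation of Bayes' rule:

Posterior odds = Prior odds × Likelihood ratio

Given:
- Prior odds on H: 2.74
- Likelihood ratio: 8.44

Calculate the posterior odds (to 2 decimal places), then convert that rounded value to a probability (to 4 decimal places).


Step 1: Calculate posterior odds
Posterior odds = Prior odds × LR
               = 2.74 × 8.44
               = 23.13

Step 2: Convert to probability
P(H|E) = Posterior odds / (1 + Posterior odds)
       = 23.13 / (1 + 23.13)
       = 23.13 / 24.13
       = 0.9586

The evidence increased P(H) from 0.7326 to 0.9586.


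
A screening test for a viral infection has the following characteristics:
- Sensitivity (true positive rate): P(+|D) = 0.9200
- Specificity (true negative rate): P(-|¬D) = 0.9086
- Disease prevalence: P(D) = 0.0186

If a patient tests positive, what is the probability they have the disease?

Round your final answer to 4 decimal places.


Let D = has disease, + = positive test

Given:
- P(D) = 0.0186 (prevalence)
- P(+|D) = 0.9200 (sensitivity)
- P(-|¬D) = 0.9086 (specificity)
- P(+|¬D) = 0.0914 (false positive rate = 1 - specificity)

Step 1: Find P(+)
P(+) = P(+|D)P(D) + P(+|¬D)P(¬D)
     = 0.9200 × 0.0186 + 0.0914 × 0.9814
     = 0.01711200 + 0.08969996
     = 0.10681196

Step 2: Apply Bayes' theorem for P(D|+)
P(D|+) = P(+|D)P(D) / P(+)
       = 0.01711200 / 0.10681196
       = 0.1602


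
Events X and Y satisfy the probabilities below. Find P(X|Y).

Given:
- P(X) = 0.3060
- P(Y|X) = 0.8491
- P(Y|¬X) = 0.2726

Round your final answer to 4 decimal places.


Bayes' theorem: P(X|Y) = P(Y|X) × P(X) / P(Y)

Step 1: Calculate P(Y) using law of total probability
P(Y) = P(Y|X)P(X) + P(Y|¬X)P(¬X)
     = 0.8491 × 0.3060 + 0.2726 × 0.6940
     = 0.25982460 + 0.18918440
     = 0.44900900

Step 2: Apply Bayes' theorem
P(X|Y) = P(Y|X) × P(X) / P(Y)
       = 0.25982460 / 0.44900900
       = 0.5787


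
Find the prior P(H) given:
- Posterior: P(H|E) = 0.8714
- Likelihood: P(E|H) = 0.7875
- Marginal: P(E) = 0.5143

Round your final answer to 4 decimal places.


From Bayes' theorem: P(H|E) = P(E|H) × P(H) / P(E)

Rearranging for P(H):
P(H) = P(H|E) × P(E) / P(E|H)
     = 0.8714 × 0.5143 / 0.7875
     = 0.44816102 / 0.7875
     = 0.5691


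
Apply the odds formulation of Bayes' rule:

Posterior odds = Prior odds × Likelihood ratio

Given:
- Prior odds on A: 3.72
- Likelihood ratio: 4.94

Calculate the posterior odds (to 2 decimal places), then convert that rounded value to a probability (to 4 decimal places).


Step 1: Calculate posterior odds
Posterior odds = Prior odds × LR
               = 3.72 × 4.94
               = 18.38

Step 2: Convert to probability
P(A|E) = Posterior odds / (1 + Posterior odds)
       = 18.38 / (1 + 18.38)
       = 18.38 / 19.38
       = 0.9484

The evidence increased P(A) from 0.7881 to 0.9484.


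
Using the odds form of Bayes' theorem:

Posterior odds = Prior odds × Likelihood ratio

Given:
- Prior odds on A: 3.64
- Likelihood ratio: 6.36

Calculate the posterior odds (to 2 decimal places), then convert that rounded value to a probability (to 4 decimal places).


Step 1: Calculate posterior odds
Posterior odds = Prior odds × LR
               = 3.64 × 6.36
               = 23.15

Step 2: Convert to probability
P(A|E) = Posterior odds / (1 + Posterior odds)
       = 23.15 / (1 + 23.15)
       = 23.15 / 24.15
       = 0.9586

The evidence increased P(A) from 0.7845 to 0.9586.


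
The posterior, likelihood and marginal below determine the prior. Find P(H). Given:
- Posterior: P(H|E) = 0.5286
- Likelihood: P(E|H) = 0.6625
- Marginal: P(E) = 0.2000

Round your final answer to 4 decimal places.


From Bayes' theorem: P(H|E) = P(E|H) × P(H) / P(E)

Rearranging for P(H):
P(H) = P(H|E) × P(E) / P(E|H)
     = 0.5286 × 0.2000 / 0.6625
     = 0.10572000 / 0.6625
     = 0.1596


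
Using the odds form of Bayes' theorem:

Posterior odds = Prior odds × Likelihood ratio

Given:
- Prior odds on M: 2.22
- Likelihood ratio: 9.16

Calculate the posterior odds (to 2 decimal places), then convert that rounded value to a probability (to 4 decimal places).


Step 1: Calculate posterior odds
Posterior odds = Prior odds × LR
               = 2.22 × 9.16
               = 20.34

Step 2: Convert to probability
P(M|E) = Posterior odds / (1 + Posterior odds)
       = 20.34 / (1 + 20.34)
       = 20.34 / 21.34
       = 0.9531

The evidence increased P(M) from 0.6894 to 0.9531.


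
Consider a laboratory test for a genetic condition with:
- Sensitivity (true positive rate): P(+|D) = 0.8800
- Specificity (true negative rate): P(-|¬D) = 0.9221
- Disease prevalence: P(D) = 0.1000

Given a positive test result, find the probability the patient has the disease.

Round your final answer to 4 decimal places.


Let D = has disease, + = positive test

Given:
- P(D) = 0.1000 (prevalence)
- P(+|D) = 0.8800 (sensitivity)
- P(-|¬D) = 0.9221 (specificity)
- P(+|¬D) = 0.0779 (false positive rate = 1 - specificity)

Step 1: Find P(+)
P(+) = P(+|D)P(D) + P(+|¬D)P(¬D)
     = 0.8800 × 0.1000 + 0.0779 × 0.9000
     = 0.08800000 + 0.07011000
     = 0.15811000

Step 2: Apply Bayes' theorem for P(D|+)
P(D|+) = P(+|D)P(D) / P(+)
       = 0.08800000 / 0.15811000
       = 0.5566


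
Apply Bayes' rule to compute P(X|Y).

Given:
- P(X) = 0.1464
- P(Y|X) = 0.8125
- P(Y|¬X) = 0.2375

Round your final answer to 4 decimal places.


Bayes' theorem: P(X|Y) = P(Y|X) × P(X) / P(Y)

Step 1: Calculate P(Y) using law of total probability
P(Y) = P(Y|X)P(X) + P(Y|¬X)P(¬X)
     = 0.8125 × 0.1464 + 0.2375 × 0.8536
     = 0.11895000 + 0.20273000
     = 0.32168000

Step 2: Apply Bayes' theorem
P(X|Y) = P(Y|X) × P(X) / P(Y)
       = 0.11895000 / 0.32168000
       = 0.3698


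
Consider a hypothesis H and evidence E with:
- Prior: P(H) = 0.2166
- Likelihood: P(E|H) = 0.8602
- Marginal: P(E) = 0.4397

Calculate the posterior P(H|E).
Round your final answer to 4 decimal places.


Using Bayes' theorem:

P(H|E) = P(E|H) × P(H) / P(E)
       = 0.8602 × 0.2166 / 0.4397
       = 0.18631932 / 0.4397
       = 0.4237

The evidence strengthens our belief in H.
Prior: 0.2166 → Posterior: 0.4237


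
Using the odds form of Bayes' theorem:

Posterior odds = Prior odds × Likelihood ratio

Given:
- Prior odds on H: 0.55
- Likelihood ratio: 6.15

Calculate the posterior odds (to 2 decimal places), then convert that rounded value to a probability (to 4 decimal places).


Step 1: Calculate posterior odds
Posterior odds = Prior odds × LR
               = 0.55 × 6.15
               = 3.38

Step 2: Convert to probability
P(H|E) = Posterior odds / (1 + Posterior odds)
       = 3.38 / (1 + 3.38)
       = 3.38 / 4.38
       = 0.7717

The evidence increased P(H) from 0.3548 to 0.7717.


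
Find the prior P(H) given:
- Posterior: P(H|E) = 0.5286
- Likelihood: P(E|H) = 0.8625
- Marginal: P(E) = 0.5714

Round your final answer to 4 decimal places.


From Bayes' theorem: P(H|E) = P(E|H) × P(H) / P(E)

Rearranging for P(H):
P(H) = P(H|E) × P(E) / P(E|H)
     = 0.5286 × 0.5714 / 0.8625
     = 0.30204204 / 0.8625
     = 0.3502


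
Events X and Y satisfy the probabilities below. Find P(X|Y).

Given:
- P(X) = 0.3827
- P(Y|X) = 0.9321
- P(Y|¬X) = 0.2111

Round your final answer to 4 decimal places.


Bayes' theorem: P(X|Y) = P(Y|X) × P(X) / P(Y)

Step 1: Calculate P(Y) using law of total probability
P(Y) = P(Y|X)P(X) + P(Y|¬X)P(¬X)
     = 0.9321 × 0.3827 + 0.2111 × 0.6173
     = 0.35671467 + 0.13031203
     = 0.48702670

Step 2: Apply Bayes' theorem
P(X|Y) = P(Y|X) × P(X) / P(Y)
       = 0.35671467 / 0.48702670
       = 0.7324


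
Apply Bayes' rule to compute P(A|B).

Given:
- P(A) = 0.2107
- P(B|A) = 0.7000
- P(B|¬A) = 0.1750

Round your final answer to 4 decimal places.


Bayes' theorem: P(A|B) = P(B|A) × P(A) / P(B)

Step 1: Calculate P(B) using law of total probability
P(B) = P(B|A)P(A) + P(B|¬A)P(¬A)
     = 0.7000 × 0.2107 + 0.1750 × 0.7893
     = 0.14749000 + 0.13812750
     = 0.28561750

Step 2: Apply Bayes' theorem
P(A|B) = P(B|A) × P(A) / P(B)
       = 0.14749000 / 0.28561750
       = 0.5164


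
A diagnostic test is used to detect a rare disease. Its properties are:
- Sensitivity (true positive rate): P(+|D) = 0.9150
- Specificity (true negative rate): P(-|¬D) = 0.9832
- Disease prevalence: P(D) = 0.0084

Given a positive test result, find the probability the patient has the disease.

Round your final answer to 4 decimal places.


Let D = has disease, + = positive test

Given:
- P(D) = 0.0084 (prevalence)
- P(+|D) = 0.9150 (sensitivity)
- P(-|¬D) = 0.9832 (specificity)
- P(+|¬D) = 0.0168 (false positive rate = 1 - specificity)

Step 1: Find P(+)
P(+) = P(+|D)P(D) + P(+|¬D)P(¬D)
     = 0.9150 × 0.0084 + 0.0168 × 0.9916
     = 0.00768600 + 0.01665888
     = 0.02434488

Step 2: Apply Bayes' theorem for P(D|+)
P(D|+) = P(+|D)P(D) / P(+)
       = 0.00768600 / 0.02434488
       = 0.3157


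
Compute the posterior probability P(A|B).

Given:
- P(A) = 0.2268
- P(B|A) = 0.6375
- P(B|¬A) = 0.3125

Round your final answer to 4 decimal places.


Bayes' theorem: P(A|B) = P(B|A) × P(A) / P(B)

Step 1: Calculate P(B) using law of total probability
P(B) = P(B|A)P(A) + P(B|¬A)P(¬A)
     = 0.6375 × 0.2268 + 0.3125 × 0.7732
     = 0.14458500 + 0.24162500
     = 0.38621000

Step 2: Apply Bayes' theorem
P(A|B) = P(B|A) × P(A) / P(B)
       = 0.14458500 / 0.38621000
       = 0.3744


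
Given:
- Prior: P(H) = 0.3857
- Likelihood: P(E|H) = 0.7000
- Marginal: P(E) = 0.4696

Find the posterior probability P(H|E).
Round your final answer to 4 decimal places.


Using Bayes' theorem:

P(H|E) = P(E|H) × P(H) / P(E)
       = 0.7000 × 0.3857 / 0.4696
       = 0.26999000 / 0.4696
       = 0.5749

The evidence strengthens our belief in H.
Prior: 0.3857 → Posterior: 0.5749


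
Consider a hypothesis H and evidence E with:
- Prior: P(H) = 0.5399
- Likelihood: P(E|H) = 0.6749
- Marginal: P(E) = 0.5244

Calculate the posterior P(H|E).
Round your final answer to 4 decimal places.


Using Bayes' theorem:

P(H|E) = P(E|H) × P(H) / P(E)
       = 0.6749 × 0.5399 / 0.5244
       = 0.36437851 / 0.5244
       = 0.6948

The evidence strengthens our belief in H.
Prior: 0.5399 → Posterior: 0.6948


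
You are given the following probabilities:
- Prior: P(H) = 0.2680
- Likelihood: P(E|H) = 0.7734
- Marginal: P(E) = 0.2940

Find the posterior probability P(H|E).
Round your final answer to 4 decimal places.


Using Bayes' theorem:

P(H|E) = P(E|H) × P(H) / P(E)
       = 0.7734 × 0.2680 / 0.2940
       = 0.20727120 / 0.2940
       = 0.7050

The evidence strengthens our belief in H.
Prior: 0.2680 → Posterior: 0.7050


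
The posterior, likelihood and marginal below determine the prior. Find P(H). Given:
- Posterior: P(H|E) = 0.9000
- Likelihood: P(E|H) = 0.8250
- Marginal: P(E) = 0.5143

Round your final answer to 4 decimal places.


From Bayes' theorem: P(H|E) = P(E|H) × P(H) / P(E)

Rearranging for P(H):
P(H) = P(H|E) × P(E) / P(E|H)
     = 0.9000 × 0.5143 / 0.8250
     = 0.46287000 / 0.8250
     = 0.5611


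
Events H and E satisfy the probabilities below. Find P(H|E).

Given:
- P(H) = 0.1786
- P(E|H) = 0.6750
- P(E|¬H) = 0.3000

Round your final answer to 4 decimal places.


Bayes' theorem: P(H|E) = P(E|H) × P(H) / P(E)

Step 1: Calculate P(E) using law of total probability
P(E) = P(E|H)P(H) + P(E|¬H)P(¬H)
     = 0.6750 × 0.1786 + 0.3000 × 0.8214
     = 0.12055500 + 0.24642000
     = 0.36697500

Step 2: Apply Bayes' theorem
P(H|E) = P(E|H) × P(H) / P(E)
       = 0.12055500 / 0.36697500
       = 0.3285


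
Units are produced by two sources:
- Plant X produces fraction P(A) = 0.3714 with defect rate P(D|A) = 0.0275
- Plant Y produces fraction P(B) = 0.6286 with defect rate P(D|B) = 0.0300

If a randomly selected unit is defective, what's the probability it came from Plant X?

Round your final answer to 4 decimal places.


Let A = from Plant X, D = defective

Given:
- P(A) = 0.3714, P(B) = 0.6286
- P(D|A) = 0.0275, P(D|B) = 0.0300

Step 1: Find P(D)
P(D) = P(D|A)P(A) + P(D|B)P(B)
     = 0.0275 × 0.3714 + 0.0300 × 0.6286
     = 0.01021350 + 0.01885800
     = 0.02907150

Step 2: Apply Bayes' theorem
P(A|D) = P(D|A)P(A) / P(D)
       = 0.01021350 / 0.02907150
       = 0.3513


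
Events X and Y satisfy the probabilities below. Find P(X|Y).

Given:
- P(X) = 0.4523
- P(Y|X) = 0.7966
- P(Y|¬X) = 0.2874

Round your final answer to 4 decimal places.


Bayes' theorem: P(X|Y) = P(Y|X) × P(X) / P(Y)

Step 1: Calculate P(Y) using law of total probability
P(Y) = P(Y|X)P(X) + P(Y|¬X)P(¬X)
     = 0.7966 × 0.4523 + 0.2874 × 0.5477
     = 0.36030218 + 0.15740898
     = 0.51771116

Step 2: Apply Bayes' theorem
P(X|Y) = P(Y|X) × P(X) / P(Y)
       = 0.36030218 / 0.51771116
       = 0.6960


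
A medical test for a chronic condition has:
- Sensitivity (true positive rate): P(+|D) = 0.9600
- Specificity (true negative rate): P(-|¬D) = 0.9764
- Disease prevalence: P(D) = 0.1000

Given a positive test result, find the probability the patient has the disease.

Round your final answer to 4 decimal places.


Let D = has disease, + = positive test

Given:
- P(D) = 0.1000 (prevalence)
- P(+|D) = 0.9600 (sensitivity)
- P(-|¬D) = 0.9764 (specificity)
- P(+|¬D) = 0.0236 (false positive rate = 1 - specificity)

Step 1: Find P(+)
P(+) = P(+|D)P(D) + P(+|¬D)P(¬D)
     = 0.9600 × 0.1000 + 0.0236 × 0.9000
     = 0.09600000 + 0.02124000
     = 0.11724000

Step 2: Apply Bayes' theorem for P(D|+)
P(D|+) = P(+|D)P(D) / P(+)
       = 0.09600000 / 0.11724000
       = 0.8188


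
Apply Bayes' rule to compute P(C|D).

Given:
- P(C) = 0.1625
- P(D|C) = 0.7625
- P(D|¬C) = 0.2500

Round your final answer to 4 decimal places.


Bayes' theorem: P(C|D) = P(D|C) × P(C) / P(D)

Step 1: Calculate P(D) using law of total probability
P(D) = P(D|C)P(C) + P(D|¬C)P(¬C)
     = 0.7625 × 0.1625 + 0.2500 × 0.8375
     = 0.12390625 + 0.20937500
     = 0.33328125

Step 2: Apply Bayes' theorem
P(C|D) = P(D|C) × P(C) / P(D)
       = 0.12390625 / 0.33328125
       = 0.3718


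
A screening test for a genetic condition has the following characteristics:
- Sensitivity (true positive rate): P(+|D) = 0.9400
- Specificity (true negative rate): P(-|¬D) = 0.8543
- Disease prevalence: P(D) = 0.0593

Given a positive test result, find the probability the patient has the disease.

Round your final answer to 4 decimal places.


Let D = has disease, + = positive test

Given:
- P(D) = 0.0593 (prevalence)
- P(+|D) = 0.9400 (sensitivity)
- P(-|¬D) = 0.8543 (specificity)
- P(+|¬D) = 0.1457 (false positive rate = 1 - specificity)

Step 1: Find P(+)
P(+) = P(+|D)P(D) + P(+|¬D)P(¬D)
     = 0.9400 × 0.0593 + 0.1457 × 0.9407
     = 0.05574200 + 0.13705999
     = 0.19280199

Step 2: Apply Bayes' theorem for P(D|+)
P(D|+) = P(+|D)P(D) / P(+)
       = 0.05574200 / 0.19280199
       = 0.2891


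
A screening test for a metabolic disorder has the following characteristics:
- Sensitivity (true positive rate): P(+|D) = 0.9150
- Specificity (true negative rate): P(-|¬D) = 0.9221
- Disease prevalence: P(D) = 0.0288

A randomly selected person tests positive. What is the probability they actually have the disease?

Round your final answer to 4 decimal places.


Let D = has disease, + = positive test

Given:
- P(D) = 0.0288 (prevalence)
- P(+|D) = 0.9150 (sensitivity)
- P(-|¬D) = 0.9221 (specificity)
- P(+|¬D) = 0.0779 (false positive rate = 1 - specificity)

Step 1: Find P(+)
P(+) = P(+|D)P(D) + P(+|¬D)P(¬D)
     = 0.9150 × 0.0288 + 0.0779 × 0.9712
     = 0.02635200 + 0.07565648
     = 0.10200848

Step 2: Apply Bayes' theorem for P(D|+)
P(D|+) = P(+|D)P(D) / P(+)
       = 0.02635200 / 0.10200848
       = 0.2583


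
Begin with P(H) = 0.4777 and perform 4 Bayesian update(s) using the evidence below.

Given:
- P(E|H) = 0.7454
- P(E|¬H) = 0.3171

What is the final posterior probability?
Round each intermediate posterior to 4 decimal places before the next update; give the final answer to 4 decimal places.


Sequential Bayesian updating:

Initial prior: P(H) = 0.4777

Update 1:
  P(E) = 0.7454 × 0.4777 + 0.3171 × 0.5223 = 0.35607758 + 0.16562133 = 0.52169891
  P(H|E) = 0.35607758 / 0.52169891 = 0.6825

Update 2:
  P(E) = 0.7454 × 0.6825 + 0.3171 × 0.3175 = 0.50873550 + 0.10067925 = 0.60941475
  P(H|E) = 0.50873550 / 0.60941475 = 0.8348

Update 3:
  P(E) = 0.7454 × 0.8348 + 0.3171 × 0.1652 = 0.62225992 + 0.05238492 = 0.67464484
  P(H|E) = 0.62225992 / 0.67464484 = 0.9224

Update 4:
  P(E) = 0.7454 × 0.9224 + 0.3171 × 0.0776 = 0.68755696 + 0.02460696 = 0.71216392
  P(H|E) = 0.68755696 / 0.71216392 = 0.9654

Final posterior: 0.9654


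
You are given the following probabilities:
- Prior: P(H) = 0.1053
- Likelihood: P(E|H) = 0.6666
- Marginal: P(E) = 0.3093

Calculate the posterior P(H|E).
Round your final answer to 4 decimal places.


Using Bayes' theorem:

P(H|E) = P(E|H) × P(H) / P(E)
       = 0.6666 × 0.1053 / 0.3093
       = 0.07019298 / 0.3093
       = 0.2269

The evidence strengthens our belief in H.
Prior: 0.1053 → Posterior: 0.2269


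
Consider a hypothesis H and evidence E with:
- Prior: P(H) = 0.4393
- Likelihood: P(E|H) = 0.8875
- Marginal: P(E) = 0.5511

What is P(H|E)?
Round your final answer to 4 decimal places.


Using Bayes' theorem:

P(H|E) = P(E|H) × P(H) / P(E)
       = 0.8875 × 0.4393 / 0.5511
       = 0.38987875 / 0.5511
       = 0.7075

The evidence strengthens our belief in H.
Prior: 0.4393 → Posterior: 0.7075


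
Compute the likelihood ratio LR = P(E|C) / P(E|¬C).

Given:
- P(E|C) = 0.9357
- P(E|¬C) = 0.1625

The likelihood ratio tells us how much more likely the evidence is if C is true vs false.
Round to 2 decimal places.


Likelihood Ratio (LR) = P(E|C) / P(E|¬C)

LR = 0.9357 / 0.1625
   = 5.76

The evidence is 5.76 times more likely if C is true than if C is false.
Since LR > 1, the evidence supports C over ¬C.


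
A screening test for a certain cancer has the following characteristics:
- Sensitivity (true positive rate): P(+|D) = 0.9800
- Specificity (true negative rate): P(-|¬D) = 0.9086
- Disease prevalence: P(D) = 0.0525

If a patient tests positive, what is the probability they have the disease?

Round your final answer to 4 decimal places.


Let D = has disease, + = positive test

Given:
- P(D) = 0.0525 (prevalence)
- P(+|D) = 0.9800 (sensitivity)
- P(-|¬D) = 0.9086 (specificity)
- P(+|¬D) = 0.0914 (false positive rate = 1 - specificity)

Step 1: Find P(+)
P(+) = P(+|D)P(D) + P(+|¬D)P(¬D)
     = 0.9800 × 0.0525 + 0.0914 × 0.9475
     = 0.05145000 + 0.08660150
     = 0.13805150

Step 2: Apply Bayes' theorem for P(D|+)
P(D|+) = P(+|D)P(D) / P(+)
       = 0.05145000 / 0.13805150
       = 0.3727


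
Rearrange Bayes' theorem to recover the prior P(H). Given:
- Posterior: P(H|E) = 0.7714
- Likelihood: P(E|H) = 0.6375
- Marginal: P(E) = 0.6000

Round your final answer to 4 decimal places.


From Bayes' theorem: P(H|E) = P(E|H) × P(H) / P(E)

Rearranging for P(H):
P(H) = P(H|E) × P(E) / P(E|H)
     = 0.7714 × 0.6000 / 0.6375
     = 0.46284000 / 0.6375
     = 0.7260


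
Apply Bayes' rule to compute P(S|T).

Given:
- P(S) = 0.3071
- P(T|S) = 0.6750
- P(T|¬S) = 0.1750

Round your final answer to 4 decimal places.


Bayes' theorem: P(S|T) = P(T|S) × P(S) / P(T)

Step 1: Calculate P(T) using law of total probability
P(T) = P(T|S)P(S) + P(T|¬S)P(¬S)
     = 0.6750 × 0.3071 + 0.1750 × 0.6929
     = 0.20729250 + 0.12125750
     = 0.32855000

Step 2: Apply Bayes' theorem
P(S|T) = P(T|S) × P(S) / P(T)
       = 0.20729250 / 0.32855000
       = 0.6309


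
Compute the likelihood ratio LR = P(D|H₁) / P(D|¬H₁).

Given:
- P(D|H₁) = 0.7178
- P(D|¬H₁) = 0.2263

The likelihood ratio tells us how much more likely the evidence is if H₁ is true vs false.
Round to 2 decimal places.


Likelihood Ratio (LR) = P(D|H₁) / P(D|¬H₁)

LR = 0.7178 / 0.2263
   = 3.17

The evidence is 3.17 times more likely if H₁ is true than if H₁ is false.
Because LR exceeds 1, D is evidence for H₁.


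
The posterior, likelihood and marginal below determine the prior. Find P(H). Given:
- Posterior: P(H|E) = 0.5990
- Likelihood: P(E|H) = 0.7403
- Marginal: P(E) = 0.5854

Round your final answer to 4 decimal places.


From Bayes' theorem: P(H|E) = P(E|H) × P(H) / P(E)

Rearranging for P(H):
P(H) = P(H|E) × P(E) / P(E|H)
     = 0.5990 × 0.5854 / 0.7403
     = 0.35065460 / 0.7403
     = 0.4737


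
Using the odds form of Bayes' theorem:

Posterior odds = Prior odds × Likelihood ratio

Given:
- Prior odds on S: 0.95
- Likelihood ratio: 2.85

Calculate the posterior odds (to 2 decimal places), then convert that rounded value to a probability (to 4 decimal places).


Step 1: Calculate posterior odds
Posterior odds = Prior odds × LR
               = 0.95 × 2.85
               = 2.71

Step 2: Convert to probability
P(S|E) = Posterior odds / (1 + Posterior odds)
       = 2.71 / (1 + 2.71)
       = 2.71 / 3.71
       = 0.7305

The evidence increased P(S) from 0.4872 to 0.7305.


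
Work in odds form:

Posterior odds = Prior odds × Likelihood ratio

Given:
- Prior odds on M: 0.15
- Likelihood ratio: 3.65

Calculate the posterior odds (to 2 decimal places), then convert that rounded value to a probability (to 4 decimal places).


Step 1: Calculate posterior odds
Posterior odds = Prior odds × LR
               = 0.15 × 3.65
               = 0.55

Step 2: Convert to probability
P(M|E) = Posterior odds / (1 + Posterior odds)
       = 0.55 / (1 + 0.55)
       = 0.55 / 1.55
       = 0.3548

The evidence increased P(M) from 0.1304 to 0.3548.


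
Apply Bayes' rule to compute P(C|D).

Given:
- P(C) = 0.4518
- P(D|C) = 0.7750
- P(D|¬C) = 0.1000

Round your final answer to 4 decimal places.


Bayes' theorem: P(C|D) = P(D|C) × P(C) / P(D)

Step 1: Calculate P(D) using law of total probability
P(D) = P(D|C)P(C) + P(D|¬C)P(¬C)
     = 0.7750 × 0.4518 + 0.1000 × 0.5482
     = 0.35014500 + 0.05482000
     = 0.40496500

Step 2: Apply Bayes' theorem
P(C|D) = P(D|C) × P(C) / P(D)
       = 0.35014500 / 0.40496500
       = 0.8646


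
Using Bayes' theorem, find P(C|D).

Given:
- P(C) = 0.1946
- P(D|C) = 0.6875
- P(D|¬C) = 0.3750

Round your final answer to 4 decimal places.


Bayes' theorem: P(C|D) = P(D|C) × P(C) / P(D)

Step 1: Calculate P(D) using law of total probability
P(D) = P(D|C)P(C) + P(D|¬C)P(¬C)
     = 0.6875 × 0.1946 + 0.3750 × 0.8054
     = 0.13378750 + 0.30202500
     = 0.43581250

Step 2: Apply Bayes' theorem
P(C|D) = P(D|C) × P(C) / P(D)
       = 0.13378750 / 0.43581250
       = 0.3070


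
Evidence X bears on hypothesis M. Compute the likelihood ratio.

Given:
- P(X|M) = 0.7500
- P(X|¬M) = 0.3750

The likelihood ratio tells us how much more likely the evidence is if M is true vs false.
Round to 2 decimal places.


Likelihood Ratio (LR) = P(X|M) / P(X|¬M)

LR = 0.7500 / 0.3750
   = 2.00

The evidence is 2.00 times more likely if M is true than if M is false.
Since LR > 1, the evidence supports M over ¬M.


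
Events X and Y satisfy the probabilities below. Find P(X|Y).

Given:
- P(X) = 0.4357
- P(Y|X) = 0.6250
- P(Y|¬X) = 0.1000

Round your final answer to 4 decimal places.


Bayes' theorem: P(X|Y) = P(Y|X) × P(X) / P(Y)

Step 1: Calculate P(Y) using law of total probability
P(Y) = P(Y|X)P(X) + P(Y|¬X)P(¬X)
     = 0.6250 × 0.4357 + 0.1000 × 0.5643
     = 0.27231250 + 0.05643000
     = 0.32874250

Step 2: Apply Bayes' theorem
P(X|Y) = P(Y|X) × P(X) / P(Y)
       = 0.27231250 / 0.32874250
       = 0.8283


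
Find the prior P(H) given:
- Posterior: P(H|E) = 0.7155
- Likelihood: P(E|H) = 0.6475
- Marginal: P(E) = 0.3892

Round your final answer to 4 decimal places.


From Bayes' theorem: P(H|E) = P(E|H) × P(H) / P(E)

Rearranging for P(H):
P(H) = P(H|E) × P(E) / P(E|H)
     = 0.7155 × 0.3892 / 0.6475
     = 0.27847260 / 0.6475
     = 0.4301


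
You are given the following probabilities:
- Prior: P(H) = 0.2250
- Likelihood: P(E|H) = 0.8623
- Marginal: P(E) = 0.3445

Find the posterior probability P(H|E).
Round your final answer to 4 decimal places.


Using Bayes' theorem:

P(H|E) = P(E|H) × P(H) / P(E)
       = 0.8623 × 0.2250 / 0.3445
       = 0.19401750 / 0.3445
       = 0.5632

The evidence strengthens our belief in H.
Prior: 0.2250 → Posterior: 0.5632


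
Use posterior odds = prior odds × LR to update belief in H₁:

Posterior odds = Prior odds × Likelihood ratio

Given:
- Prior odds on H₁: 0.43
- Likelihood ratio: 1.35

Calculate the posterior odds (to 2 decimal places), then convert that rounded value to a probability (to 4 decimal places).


Step 1: Calculate posterior odds
Posterior odds = Prior odds × LR
               = 0.43 × 1.35
               = 0.58

Step 2: Convert to probability
P(H₁|E) = Posterior odds / (1 + Posterior odds)
       = 0.58 / (1 + 0.58)
       = 0.58 / 1.58
       = 0.3671

The evidence increased P(H₁) from 0.3007 to 0.3671.


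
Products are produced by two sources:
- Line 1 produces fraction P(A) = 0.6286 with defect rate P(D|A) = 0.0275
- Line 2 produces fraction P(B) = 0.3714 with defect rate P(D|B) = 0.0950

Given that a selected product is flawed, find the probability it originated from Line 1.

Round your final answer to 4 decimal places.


Let A = from Line 1, D = flawed

Given:
- P(A) = 0.6286, P(B) = 0.3714
- P(D|A) = 0.0275, P(D|B) = 0.0950

Step 1: Find P(D)
P(D) = P(D|A)P(A) + P(D|B)P(B)
     = 0.0275 × 0.6286 + 0.0950 × 0.3714
     = 0.01728650 + 0.03528300
     = 0.05256950

Step 2: Apply Bayes' theorem
P(A|D) = P(D|A)P(A) / P(D)
       = 0.01728650 / 0.05256950
       = 0.3288


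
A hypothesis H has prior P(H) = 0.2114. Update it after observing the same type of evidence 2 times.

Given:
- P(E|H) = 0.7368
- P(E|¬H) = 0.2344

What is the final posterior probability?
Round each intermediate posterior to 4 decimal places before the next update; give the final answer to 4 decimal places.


Sequential Bayesian updating:

Initial prior: P(H) = 0.2114

Update 1:
  P(E) = 0.7368 × 0.2114 + 0.2344 × 0.7886 = 0.15575952 + 0.18484784 = 0.34060736
  P(H|E) = 0.15575952 / 0.34060736 = 0.4573

Update 2:
  P(E) = 0.7368 × 0.4573 + 0.2344 × 0.5427 = 0.33693864 + 0.12720888 = 0.46414752
  P(H|E) = 0.33693864 / 0.46414752 = 0.7259

Final posterior: 0.7259


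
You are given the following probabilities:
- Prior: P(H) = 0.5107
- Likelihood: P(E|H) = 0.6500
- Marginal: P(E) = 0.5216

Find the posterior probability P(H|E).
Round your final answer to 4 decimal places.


Using Bayes' theorem:

P(H|E) = P(E|H) × P(H) / P(E)
       = 0.6500 × 0.5107 / 0.5216
       = 0.33195500 / 0.5216
       = 0.6364

The evidence strengthens our belief in H.
Prior: 0.5107 → Posterior: 0.6364


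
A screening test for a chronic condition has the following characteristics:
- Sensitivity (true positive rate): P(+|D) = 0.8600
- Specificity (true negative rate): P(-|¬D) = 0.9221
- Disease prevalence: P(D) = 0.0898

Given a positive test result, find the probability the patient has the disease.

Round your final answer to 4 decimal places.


Let D = has disease, + = positive test

Given:
- P(D) = 0.0898 (prevalence)
- P(+|D) = 0.8600 (sensitivity)
- P(-|¬D) = 0.9221 (specificity)
- P(+|¬D) = 0.0779 (false positive rate = 1 - specificity)

Step 1: Find P(+)
P(+) = P(+|D)P(D) + P(+|¬D)P(¬D)
     = 0.8600 × 0.0898 + 0.0779 × 0.9102
     = 0.07722800 + 0.07090458
     = 0.14813258

Step 2: Apply Bayes' theorem for P(D|+)
P(D|+) = P(+|D)P(D) / P(+)
       = 0.07722800 / 0.14813258
       = 0.5213


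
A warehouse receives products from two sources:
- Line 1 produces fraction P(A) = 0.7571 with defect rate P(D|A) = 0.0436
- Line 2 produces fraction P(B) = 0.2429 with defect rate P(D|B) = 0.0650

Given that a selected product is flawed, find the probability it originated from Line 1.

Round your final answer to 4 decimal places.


Let A = from Line 1, D = flawed

Given:
- P(A) = 0.7571, P(B) = 0.2429
- P(D|A) = 0.0436, P(D|B) = 0.0650

Step 1: Find P(D)
P(D) = P(D|A)P(A) + P(D|B)P(B)
     = 0.0436 × 0.7571 + 0.0650 × 0.2429
     = 0.03300956 + 0.01578850
     = 0.04879806

Step 2: Apply Bayes' theorem
P(A|D) = P(D|A)P(A) / P(D)
       = 0.03300956 / 0.04879806
       = 0.6765


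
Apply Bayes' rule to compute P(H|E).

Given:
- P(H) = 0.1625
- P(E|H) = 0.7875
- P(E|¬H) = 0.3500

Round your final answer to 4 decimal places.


Bayes' theorem: P(H|E) = P(E|H) × P(H) / P(E)

Step 1: Calculate P(E) using law of total probability
P(E) = P(E|H)P(H) + P(E|¬H)P(¬H)
     = 0.7875 × 0.1625 + 0.3500 × 0.8375
     = 0.12796875 + 0.29312500
     = 0.42109375

Step 2: Apply Bayes' theorem
P(H|E) = P(E|H) × P(H) / P(E)
       = 0.12796875 / 0.42109375
       = 0.3039


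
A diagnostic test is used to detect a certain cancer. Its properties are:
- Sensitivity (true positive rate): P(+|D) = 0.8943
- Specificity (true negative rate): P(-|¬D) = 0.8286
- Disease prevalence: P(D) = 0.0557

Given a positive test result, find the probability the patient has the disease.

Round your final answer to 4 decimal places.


Let D = has disease, + = positive test

Given:
- P(D) = 0.0557 (prevalence)
- P(+|D) = 0.8943 (sensitivity)
- P(-|¬D) = 0.8286 (specificity)
- P(+|¬D) = 0.1714 (false positive rate = 1 - specificity)

Step 1: Find P(+)
P(+) = P(+|D)P(D) + P(+|¬D)P(¬D)
     = 0.8943 × 0.0557 + 0.1714 × 0.9443
     = 0.04981251 + 0.16185302
     = 0.21166553

Step 2: Apply Bayes' theorem for P(D|+)
P(D|+) = P(+|D)P(D) / P(+)
       = 0.04981251 / 0.21166553
       = 0.2353


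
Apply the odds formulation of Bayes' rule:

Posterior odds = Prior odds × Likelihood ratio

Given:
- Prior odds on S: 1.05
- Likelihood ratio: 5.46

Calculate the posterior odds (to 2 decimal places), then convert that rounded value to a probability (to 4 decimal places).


Step 1: Calculate posterior odds
Posterior odds = Prior odds × LR
               = 1.05 × 5.46
               = 5.73

Step 2: Convert to probability
P(S|E) = Posterior odds / (1 + Posterior odds)
       = 5.73 / (1 + 5.73)
       = 5.73 / 6.73
       = 0.8514

The evidence increased P(S) from 0.5122 to 0.8514.


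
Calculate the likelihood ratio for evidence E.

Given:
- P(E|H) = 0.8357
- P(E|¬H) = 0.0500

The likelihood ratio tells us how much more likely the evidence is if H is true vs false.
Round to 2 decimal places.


Likelihood Ratio (LR) = P(E|H) / P(E|¬H)

LR = 0.8357 / 0.0500
   = 16.71

The evidence is 16.71 times more likely if H is true than if H is false.
Since LR > 1, the evidence supports H over ¬H.


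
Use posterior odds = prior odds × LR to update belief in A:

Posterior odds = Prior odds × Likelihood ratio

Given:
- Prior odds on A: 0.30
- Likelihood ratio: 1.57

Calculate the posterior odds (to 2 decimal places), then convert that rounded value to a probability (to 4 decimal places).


Step 1: Calculate posterior odds
Posterior odds = Prior odds × LR
               = 0.30 × 1.57
               = 0.47

Step 2: Convert to probability
P(A|E) = Posterior odds / (1 + Posterior odds)
       = 0.47 / (1 + 0.47)
       = 0.47 / 1.47
       = 0.3197

The evidence increased P(A) from 0.2308 to 0.3197.


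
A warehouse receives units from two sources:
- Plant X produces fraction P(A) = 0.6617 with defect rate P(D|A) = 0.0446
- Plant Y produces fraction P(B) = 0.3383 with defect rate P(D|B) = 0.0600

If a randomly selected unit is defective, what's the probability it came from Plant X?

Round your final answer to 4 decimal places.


Let A = from Plant X, D = defective

Given:
- P(A) = 0.6617, P(B) = 0.3383
- P(D|A) = 0.0446, P(D|B) = 0.0600

Step 1: Find P(D)
P(D) = P(D|A)P(A) + P(D|B)P(B)
     = 0.0446 × 0.6617 + 0.0600 × 0.3383
     = 0.02951182 + 0.02029800
     = 0.04980982

Step 2: Apply Bayes' theorem
P(A|D) = P(D|A)P(A) / P(D)
       = 0.02951182 / 0.04980982
       = 0.5925


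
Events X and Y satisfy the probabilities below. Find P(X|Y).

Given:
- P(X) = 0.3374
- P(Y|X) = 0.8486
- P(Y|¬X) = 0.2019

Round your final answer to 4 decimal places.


Bayes' theorem: P(X|Y) = P(Y|X) × P(X) / P(Y)

Step 1: Calculate P(Y) using law of total probability
P(Y) = P(Y|X)P(X) + P(Y|¬X)P(¬X)
     = 0.8486 × 0.3374 + 0.2019 × 0.6626
     = 0.28631764 + 0.13377894
     = 0.42009658

Step 2: Apply Bayes' theorem
P(X|Y) = P(Y|X) × P(X) / P(Y)
       = 0.28631764 / 0.42009658
       = 0.6816


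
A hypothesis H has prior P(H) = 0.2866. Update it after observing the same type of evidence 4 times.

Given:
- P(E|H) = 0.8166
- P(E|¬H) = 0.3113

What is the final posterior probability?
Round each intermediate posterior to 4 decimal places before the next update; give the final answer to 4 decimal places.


Sequential Bayesian updating:

Initial prior: P(H) = 0.2866

Update 1:
  P(E) = 0.8166 × 0.2866 + 0.3113 × 0.7134 = 0.23403756 + 0.22208142 = 0.45611898
  P(H|E) = 0.23403756 / 0.45611898 = 0.5131

Update 2:
  P(E) = 0.8166 × 0.5131 + 0.3113 × 0.4869 = 0.41899746 + 0.15157197 = 0.57056943
  P(H|E) = 0.41899746 / 0.57056943 = 0.7343

Update 3:
  P(E) = 0.8166 × 0.7343 + 0.3113 × 0.2657 = 0.59962938 + 0.08271241 = 0.68234179
  P(H|E) = 0.59962938 / 0.68234179 = 0.8788

Update 4:
  P(E) = 0.8166 × 0.8788 + 0.3113 × 0.1212 = 0.71762808 + 0.03772956 = 0.75535764
  P(H|E) = 0.71762808 / 0.75535764 = 0.9501

Final posterior: 0.9501


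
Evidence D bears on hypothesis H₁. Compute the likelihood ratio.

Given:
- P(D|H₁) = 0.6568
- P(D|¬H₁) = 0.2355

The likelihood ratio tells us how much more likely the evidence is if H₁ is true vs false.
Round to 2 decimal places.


Likelihood Ratio (LR) = P(D|H₁) / P(D|¬H₁)

LR = 0.6568 / 0.2355
   = 2.79

The evidence is 2.79 times more likely if H₁ is true than if H₁ is false.
Because LR exceeds 1, D is evidence for H₁.


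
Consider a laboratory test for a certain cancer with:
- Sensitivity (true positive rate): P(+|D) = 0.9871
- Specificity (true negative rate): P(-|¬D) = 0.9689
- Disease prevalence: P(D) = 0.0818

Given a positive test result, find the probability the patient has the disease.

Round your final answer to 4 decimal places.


Let D = has disease, + = positive test

Given:
- P(D) = 0.0818 (prevalence)
- P(+|D) = 0.9871 (sensitivity)
- P(-|¬D) = 0.9689 (specificity)
- P(+|¬D) = 0.0311 (false positive rate = 1 - specificity)

Step 1: Find P(+)
P(+) = P(+|D)P(D) + P(+|¬D)P(¬D)
     = 0.9871 × 0.0818 + 0.0311 × 0.9182
     = 0.08074478 + 0.02855602
     = 0.10930080

Step 2: Apply Bayes' theorem for P(D|+)
P(D|+) = P(+|D)P(D) / P(+)
       = 0.08074478 / 0.10930080
       = 0.7387


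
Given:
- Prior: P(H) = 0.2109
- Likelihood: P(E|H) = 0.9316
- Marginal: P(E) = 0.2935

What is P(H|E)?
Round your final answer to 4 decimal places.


Using Bayes' theorem:

P(H|E) = P(E|H) × P(H) / P(E)
       = 0.9316 × 0.2109 / 0.2935
       = 0.19647444 / 0.2935
       = 0.6694

The evidence strengthens our belief in H.
Prior: 0.2109 → Posterior: 0.6694


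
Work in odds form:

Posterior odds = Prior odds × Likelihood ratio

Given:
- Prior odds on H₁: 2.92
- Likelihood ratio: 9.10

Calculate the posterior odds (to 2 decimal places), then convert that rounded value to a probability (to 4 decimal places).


Step 1: Calculate posterior odds
Posterior odds = Prior odds × LR
               = 2.92 × 9.10
               = 26.57

Step 2: Convert to probability
P(H₁|E) = Posterior odds / (1 + Posterior odds)
       = 26.57 / (1 + 26.57)
       = 26.57 / 27.57
       = 0.9637

The evidence increased P(H₁) from 0.7449 to 0.9637.


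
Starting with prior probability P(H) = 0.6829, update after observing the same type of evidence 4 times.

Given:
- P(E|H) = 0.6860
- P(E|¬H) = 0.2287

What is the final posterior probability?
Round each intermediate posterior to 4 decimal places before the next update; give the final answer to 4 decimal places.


Sequential Bayesian updating:

Initial prior: P(H) = 0.6829

Update 1:
  P(E) = 0.6860 × 0.6829 + 0.2287 × 0.3171 = 0.46846940 + 0.07252077 = 0.54099017
  P(H|E) = 0.46846940 / 0.54099017 = 0.8659

Update 2:
  P(E) = 0.6860 × 0.8659 + 0.2287 × 0.1341 = 0.59400740 + 0.03066867 = 0.62467607
  P(H|E) = 0.59400740 / 0.62467607 = 0.9509

Update 3:
  P(E) = 0.6860 × 0.9509 + 0.2287 × 0.0491 = 0.65231740 + 0.01122917 = 0.66354657
  P(H|E) = 0.65231740 / 0.66354657 = 0.9831

Update 4:
  P(E) = 0.6860 × 0.9831 + 0.2287 × 0.0169 = 0.67440660 + 0.00386503 = 0.67827163
  P(H|E) = 0.67440660 / 0.67827163 = 0.9943

Final posterior: 0.9943


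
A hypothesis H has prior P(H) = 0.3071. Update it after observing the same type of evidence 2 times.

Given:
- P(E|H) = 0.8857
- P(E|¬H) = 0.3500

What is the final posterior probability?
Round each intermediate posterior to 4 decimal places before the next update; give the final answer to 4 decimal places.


Sequential Bayesian updating:

Initial prior: P(H) = 0.3071

Update 1:
  P(E) = 0.8857 × 0.3071 + 0.3500 × 0.6929 = 0.27199847 + 0.24251500 = 0.51451347
  P(H|E) = 0.27199847 / 0.51451347 = 0.5287

Update 2:
  P(E) = 0.8857 × 0.5287 + 0.3500 × 0.4713 = 0.46826959 + 0.16495500 = 0.63322459
  P(H|E) = 0.46826959 / 0.63322459 = 0.7395

Final posterior: 0.7395


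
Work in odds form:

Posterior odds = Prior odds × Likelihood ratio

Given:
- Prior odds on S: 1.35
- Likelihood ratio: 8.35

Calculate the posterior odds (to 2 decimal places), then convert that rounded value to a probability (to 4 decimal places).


Step 1: Calculate posterior odds
Posterior odds = Prior odds × LR
               = 1.35 × 8.35
               = 11.27

Step 2: Convert to probability
P(S|E) = Posterior odds / (1 + Posterior odds)
       = 11.27 / (1 + 11.27)
       = 11.27 / 12.27
       = 0.9185

The evidence increased P(S) from 0.5745 to 0.9185.


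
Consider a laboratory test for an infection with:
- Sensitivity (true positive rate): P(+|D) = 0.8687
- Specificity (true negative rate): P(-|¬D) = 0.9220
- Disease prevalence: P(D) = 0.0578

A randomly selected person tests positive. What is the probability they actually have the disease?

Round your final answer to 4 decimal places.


Let D = has disease, + = positive test

Given:
- P(D) = 0.0578 (prevalence)
- P(+|D) = 0.8687 (sensitivity)
- P(-|¬D) = 0.9220 (specificity)
- P(+|¬D) = 0.0780 (false positive rate = 1 - specificity)

Step 1: Find P(+)
P(+) = P(+|D)P(D) + P(+|¬D)P(¬D)
     = 0.8687 × 0.0578 + 0.0780 × 0.9422
     = 0.05021086 + 0.07349160
     = 0.12370246

Step 2: Apply Bayes' theorem for P(D|+)
P(D|+) = P(+|D)P(D) / P(+)
       = 0.05021086 / 0.12370246
       = 0.4059


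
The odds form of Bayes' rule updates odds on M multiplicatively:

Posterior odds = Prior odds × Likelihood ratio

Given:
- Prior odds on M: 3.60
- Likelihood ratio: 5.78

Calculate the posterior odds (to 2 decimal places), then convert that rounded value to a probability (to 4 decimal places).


Step 1: Calculate posterior odds
Posterior odds = Prior odds × LR
               = 3.60 × 5.78
               = 20.81

Step 2: Convert to probability
P(M|E) = Posterior odds / (1 + Posterior odds)
       = 20.81 / (1 + 20.81)
       = 20.81 / 21.81
       = 0.9541

The evidence increased P(M) from 0.7826 to 0.9541.


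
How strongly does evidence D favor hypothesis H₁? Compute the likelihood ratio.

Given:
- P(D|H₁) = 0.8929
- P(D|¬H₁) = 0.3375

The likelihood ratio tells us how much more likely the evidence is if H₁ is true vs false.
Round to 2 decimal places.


Likelihood Ratio (LR) = P(D|H₁) / P(D|¬H₁)

LR = 0.8929 / 0.3375
   = 2.65

The evidence is 2.65 times more likely if H₁ is true than if H₁ is false.
Since LR > 1, the evidence supports H₁ over ¬H₁.
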